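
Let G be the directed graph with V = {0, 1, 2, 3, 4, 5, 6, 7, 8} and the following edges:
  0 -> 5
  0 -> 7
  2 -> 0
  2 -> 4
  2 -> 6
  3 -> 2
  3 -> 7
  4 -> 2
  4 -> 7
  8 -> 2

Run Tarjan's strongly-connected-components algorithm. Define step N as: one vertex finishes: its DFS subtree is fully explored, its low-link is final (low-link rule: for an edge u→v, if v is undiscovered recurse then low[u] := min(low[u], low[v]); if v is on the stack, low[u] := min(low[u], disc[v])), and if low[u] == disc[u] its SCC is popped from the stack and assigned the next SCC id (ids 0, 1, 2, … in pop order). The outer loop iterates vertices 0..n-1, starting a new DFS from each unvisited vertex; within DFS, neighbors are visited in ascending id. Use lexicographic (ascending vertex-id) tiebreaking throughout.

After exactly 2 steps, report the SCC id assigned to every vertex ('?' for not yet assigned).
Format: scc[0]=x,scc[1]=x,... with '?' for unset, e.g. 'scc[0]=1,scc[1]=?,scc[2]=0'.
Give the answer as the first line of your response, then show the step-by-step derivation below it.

scc[0]=?,scc[1]=?,scc[2]=?,scc[3]=?,scc[4]=?,scc[5]=0,scc[6]=?,scc[7]=1,scc[8]=?

step 1: low=(low[0]=0,low[1]=?,low[2]=?,low[3]=?,low[4]=?,low[5]=1,low[6]=?,low[7]=?,low[8]=?); scc=(scc[0]=?,scc[1]=?,scc[2]=?,scc[3]=?,scc[4]=?,scc[5]=0,scc[6]=?,scc[7]=?,scc[8]=?)
step 2: low=(low[0]=0,low[1]=?,low[2]=?,low[3]=?,low[4]=?,low[5]=1,low[6]=?,low[7]=2,low[8]=?); scc=(scc[0]=?,scc[1]=?,scc[2]=?,scc[3]=?,scc[4]=?,scc[5]=0,scc[6]=?,scc[7]=1,scc[8]=?)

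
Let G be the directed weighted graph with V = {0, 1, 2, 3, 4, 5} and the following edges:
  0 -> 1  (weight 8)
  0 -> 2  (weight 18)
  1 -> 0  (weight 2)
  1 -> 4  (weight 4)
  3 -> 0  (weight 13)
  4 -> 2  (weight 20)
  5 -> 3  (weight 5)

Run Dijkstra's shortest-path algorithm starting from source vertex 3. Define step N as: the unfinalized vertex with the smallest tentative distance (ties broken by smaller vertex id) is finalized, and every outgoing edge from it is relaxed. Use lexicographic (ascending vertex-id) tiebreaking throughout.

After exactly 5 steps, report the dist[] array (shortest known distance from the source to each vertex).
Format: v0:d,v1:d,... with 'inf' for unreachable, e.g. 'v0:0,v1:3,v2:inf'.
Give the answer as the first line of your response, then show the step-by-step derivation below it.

v0:13,v1:21,v2:31,v3:0,v4:25,v5:inf

step 1: dist = v0:13,v1:inf,v2:inf,v3:0,v4:inf,v5:inf
step 2: dist = v0:13,v1:21,v2:31,v3:0,v4:inf,v5:inf
step 3: dist = v0:13,v1:21,v2:31,v3:0,v4:25,v5:inf
step 4: dist = v0:13,v1:21,v2:31,v3:0,v4:25,v5:inf
step 5: dist = v0:13,v1:21,v2:31,v3:0,v4:25,v5:inf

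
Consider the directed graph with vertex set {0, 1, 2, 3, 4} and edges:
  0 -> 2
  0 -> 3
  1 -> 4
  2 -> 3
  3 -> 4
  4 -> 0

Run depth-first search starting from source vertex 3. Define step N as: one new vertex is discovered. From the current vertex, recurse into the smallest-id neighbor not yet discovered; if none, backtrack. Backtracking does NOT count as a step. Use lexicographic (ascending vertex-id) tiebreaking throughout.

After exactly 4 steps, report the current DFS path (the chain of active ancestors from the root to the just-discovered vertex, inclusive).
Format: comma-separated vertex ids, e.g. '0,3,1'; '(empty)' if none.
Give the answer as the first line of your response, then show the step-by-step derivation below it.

3,4,0,2

step 1: discover 3; path=3; order=3
step 2: discover 4; path=3>4; order=3,4
step 3: discover 0; path=3>4>0; order=3,4,0
step 4: discover 2; path=3>4>0>2; order=3,4,0,2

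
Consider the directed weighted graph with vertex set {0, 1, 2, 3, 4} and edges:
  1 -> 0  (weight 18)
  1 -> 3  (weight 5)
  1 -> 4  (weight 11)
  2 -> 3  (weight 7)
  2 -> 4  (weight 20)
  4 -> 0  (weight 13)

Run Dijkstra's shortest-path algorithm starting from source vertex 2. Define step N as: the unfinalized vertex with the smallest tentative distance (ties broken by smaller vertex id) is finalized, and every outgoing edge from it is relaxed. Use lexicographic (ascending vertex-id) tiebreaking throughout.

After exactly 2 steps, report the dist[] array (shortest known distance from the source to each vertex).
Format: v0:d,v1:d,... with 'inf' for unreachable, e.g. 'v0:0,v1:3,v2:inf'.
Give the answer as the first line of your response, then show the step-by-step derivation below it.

v0:inf,v1:inf,v2:0,v3:7,v4:20

step 1: dist = v0:inf,v1:inf,v2:0,v3:7,v4:20
step 2: dist = v0:inf,v1:inf,v2:0,v3:7,v4:20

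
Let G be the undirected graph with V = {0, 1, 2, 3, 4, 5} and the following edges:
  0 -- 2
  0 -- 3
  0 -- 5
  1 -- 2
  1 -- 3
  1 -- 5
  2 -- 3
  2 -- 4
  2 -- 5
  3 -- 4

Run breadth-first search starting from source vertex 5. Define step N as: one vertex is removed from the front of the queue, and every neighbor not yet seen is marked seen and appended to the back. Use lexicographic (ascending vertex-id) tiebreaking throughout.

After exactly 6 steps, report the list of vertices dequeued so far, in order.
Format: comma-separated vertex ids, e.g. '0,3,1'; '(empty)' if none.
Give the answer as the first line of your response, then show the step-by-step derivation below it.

5,0,1,2,3,4

step 1: dequeue 5; queue=[0,1,2]; order=5
step 2: dequeue 0; queue=[1,2,3]; order=5,0
step 3: dequeue 1; queue=[2,3]; order=5,0,1
step 4: dequeue 2; queue=[3,4]; order=5,0,1,2
step 5: dequeue 3; queue=[4]; order=5,0,1,2,3
step 6: dequeue 4; queue=[(empty)]; order=5,0,1,2,3,4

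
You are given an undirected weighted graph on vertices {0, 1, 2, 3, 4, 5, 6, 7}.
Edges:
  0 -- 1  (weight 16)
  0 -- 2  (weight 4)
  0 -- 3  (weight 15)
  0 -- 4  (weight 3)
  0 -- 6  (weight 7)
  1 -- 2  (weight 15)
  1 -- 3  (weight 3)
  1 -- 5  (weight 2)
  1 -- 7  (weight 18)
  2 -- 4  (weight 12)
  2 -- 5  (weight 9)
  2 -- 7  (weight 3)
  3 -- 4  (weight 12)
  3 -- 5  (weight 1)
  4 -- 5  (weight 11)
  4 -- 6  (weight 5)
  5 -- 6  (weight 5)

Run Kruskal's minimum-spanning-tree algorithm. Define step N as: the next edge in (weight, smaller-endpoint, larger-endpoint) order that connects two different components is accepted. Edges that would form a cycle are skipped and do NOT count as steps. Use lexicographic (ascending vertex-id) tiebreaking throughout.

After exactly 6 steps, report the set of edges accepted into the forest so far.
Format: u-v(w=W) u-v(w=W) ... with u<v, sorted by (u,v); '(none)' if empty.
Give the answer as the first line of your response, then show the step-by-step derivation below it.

0-2(w=4) 0-4(w=3) 1-5(w=2) 2-7(w=3) 3-5(w=1) 4-6(w=5)

step 1: add edge 3-5 (w=1); MST = {3-5(w=1)}
step 2: add edge 1-5 (w=2); MST = {1-5(w=2) 3-5(w=1)}
step 3: add edge 0-4 (w=3); MST = {0-4(w=3) 1-5(w=2) 3-5(w=1)}
step 4: add edge 2-7 (w=3); MST = {0-4(w=3) 1-5(w=2) 2-7(w=3) 3-5(w=1)}
step 5: add edge 0-2 (w=4); MST = {0-2(w=4) 0-4(w=3) 1-5(w=2) 2-7(w=3) 3-5(w=1)}
step 6: add edge 4-6 (w=5); MST = {0-2(w=4) 0-4(w=3) 1-5(w=2) 2-7(w=3) 3-5(w=1) 4-6(w=5)}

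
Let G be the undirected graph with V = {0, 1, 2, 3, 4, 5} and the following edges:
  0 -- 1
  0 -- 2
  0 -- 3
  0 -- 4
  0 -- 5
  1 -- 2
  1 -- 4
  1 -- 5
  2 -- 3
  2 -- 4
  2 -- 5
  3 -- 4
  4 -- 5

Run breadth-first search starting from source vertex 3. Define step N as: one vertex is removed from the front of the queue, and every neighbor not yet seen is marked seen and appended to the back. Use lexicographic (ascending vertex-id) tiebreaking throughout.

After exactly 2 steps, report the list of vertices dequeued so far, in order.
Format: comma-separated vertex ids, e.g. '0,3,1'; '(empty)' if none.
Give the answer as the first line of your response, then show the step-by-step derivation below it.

3,0

step 1: dequeue 3; queue=[0,2,4]; order=3
step 2: dequeue 0; queue=[2,4,1,5]; order=3,0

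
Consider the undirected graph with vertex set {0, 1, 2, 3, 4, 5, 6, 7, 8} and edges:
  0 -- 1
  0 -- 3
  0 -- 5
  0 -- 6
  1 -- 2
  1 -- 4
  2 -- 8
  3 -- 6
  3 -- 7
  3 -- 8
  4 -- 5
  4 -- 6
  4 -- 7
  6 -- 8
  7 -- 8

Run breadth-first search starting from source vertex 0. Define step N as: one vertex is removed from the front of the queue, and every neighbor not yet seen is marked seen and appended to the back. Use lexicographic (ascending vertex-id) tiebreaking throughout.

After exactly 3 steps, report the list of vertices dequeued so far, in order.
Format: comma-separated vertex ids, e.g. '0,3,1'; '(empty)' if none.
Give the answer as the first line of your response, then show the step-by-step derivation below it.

0,1,3

step 1: dequeue 0; queue=[1,3,5,6]; order=0
step 2: dequeue 1; queue=[3,5,6,2,4]; order=0,1
step 3: dequeue 3; queue=[5,6,2,4,7,8]; order=0,1,3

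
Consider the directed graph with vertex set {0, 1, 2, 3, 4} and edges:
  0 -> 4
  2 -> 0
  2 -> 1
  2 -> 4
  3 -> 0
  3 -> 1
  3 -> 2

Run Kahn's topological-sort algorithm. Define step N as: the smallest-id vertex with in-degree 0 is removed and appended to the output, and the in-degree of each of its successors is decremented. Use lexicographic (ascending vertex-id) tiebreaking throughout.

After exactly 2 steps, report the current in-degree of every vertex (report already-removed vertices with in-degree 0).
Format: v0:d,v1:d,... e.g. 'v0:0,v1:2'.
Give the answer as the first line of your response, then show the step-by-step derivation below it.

v0:0,v1:0,v2:0,v3:0,v4:1

step 1: output 3; order=[3]; indeg=(1,1,0,0,2)
step 2: output 2; order=[3,2]; indeg=(0,0,0,0,1)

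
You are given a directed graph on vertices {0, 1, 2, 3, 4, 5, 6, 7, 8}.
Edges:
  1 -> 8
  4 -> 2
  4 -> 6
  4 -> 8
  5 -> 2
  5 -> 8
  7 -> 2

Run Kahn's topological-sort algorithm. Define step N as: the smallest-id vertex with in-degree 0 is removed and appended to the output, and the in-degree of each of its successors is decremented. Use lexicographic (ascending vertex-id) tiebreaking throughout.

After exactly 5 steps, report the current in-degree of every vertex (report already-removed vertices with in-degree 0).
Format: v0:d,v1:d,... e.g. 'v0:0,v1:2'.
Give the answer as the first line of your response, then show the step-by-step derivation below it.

v0:0,v1:0,v2:1,v3:0,v4:0,v5:0,v6:0,v7:0,v8:0

step 1: output 0; order=[0]; indeg=(0,0,3,0,0,0,1,0,3)
step 2: output 1; order=[0,1]; indeg=(0,0,3,0,0,0,1,0,2)
step 3: output 3; order=[0,1,3]; indeg=(0,0,3,0,0,0,1,0,2)
step 4: output 4; order=[0,1,3,4]; indeg=(0,0,2,0,0,0,0,0,1)
step 5: output 5; order=[0,1,3,4,5]; indeg=(0,0,1,0,0,0,0,0,0)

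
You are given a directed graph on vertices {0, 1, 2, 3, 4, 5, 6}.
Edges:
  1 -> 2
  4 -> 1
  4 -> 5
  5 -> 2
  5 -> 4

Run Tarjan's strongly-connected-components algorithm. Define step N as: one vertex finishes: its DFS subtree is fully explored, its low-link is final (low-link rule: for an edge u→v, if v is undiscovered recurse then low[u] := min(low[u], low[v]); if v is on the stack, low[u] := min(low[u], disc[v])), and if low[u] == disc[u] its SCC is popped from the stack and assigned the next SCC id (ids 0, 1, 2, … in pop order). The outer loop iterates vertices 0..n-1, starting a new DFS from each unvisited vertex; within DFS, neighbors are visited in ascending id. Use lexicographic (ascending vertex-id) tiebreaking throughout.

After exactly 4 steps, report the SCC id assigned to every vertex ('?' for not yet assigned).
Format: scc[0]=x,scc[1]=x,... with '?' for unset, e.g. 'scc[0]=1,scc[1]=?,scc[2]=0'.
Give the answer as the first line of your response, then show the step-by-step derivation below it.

scc[0]=0,scc[1]=2,scc[2]=1,scc[3]=3,scc[4]=?,scc[5]=?,scc[6]=?

step 1: low=(low[0]=0,low[1]=?,low[2]=?,low[3]=?,low[4]=?,low[5]=?,low[6]=?); scc=(scc[0]=0,scc[1]=?,scc[2]=?,scc[3]=?,scc[4]=?,scc[5]=?,scc[6]=?)
step 2: low=(low[0]=0,low[1]=1,low[2]=2,low[3]=?,low[4]=?,low[5]=?,low[6]=?); scc=(scc[0]=0,scc[1]=?,scc[2]=1,scc[3]=?,scc[4]=?,scc[5]=?,scc[6]=?)
step 3: low=(low[0]=0,low[1]=1,low[2]=2,low[3]=?,low[4]=?,low[5]=?,low[6]=?); scc=(scc[0]=0,scc[1]=2,scc[2]=1,scc[3]=?,scc[4]=?,scc[5]=?,scc[6]=?)
step 4: low=(low[0]=0,low[1]=1,low[2]=2,low[3]=3,low[4]=?,low[5]=?,low[6]=?); scc=(scc[0]=0,scc[1]=2,scc[2]=1,scc[3]=3,scc[4]=?,scc[5]=?,scc[6]=?)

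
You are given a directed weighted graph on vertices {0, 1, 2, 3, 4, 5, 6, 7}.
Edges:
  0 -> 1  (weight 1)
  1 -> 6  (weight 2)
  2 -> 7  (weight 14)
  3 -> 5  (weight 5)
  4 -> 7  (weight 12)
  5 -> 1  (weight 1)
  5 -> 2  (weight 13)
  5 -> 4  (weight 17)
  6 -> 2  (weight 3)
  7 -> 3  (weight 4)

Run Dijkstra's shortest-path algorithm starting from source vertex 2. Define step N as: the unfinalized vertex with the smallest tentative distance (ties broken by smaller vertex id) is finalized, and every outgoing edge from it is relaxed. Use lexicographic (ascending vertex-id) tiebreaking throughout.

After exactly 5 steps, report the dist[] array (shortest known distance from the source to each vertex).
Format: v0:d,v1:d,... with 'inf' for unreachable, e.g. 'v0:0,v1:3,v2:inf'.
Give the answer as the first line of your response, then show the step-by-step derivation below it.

v0:inf,v1:24,v2:0,v3:18,v4:40,v5:23,v6:26,v7:14

step 1: dist = v0:inf,v1:inf,v2:0,v3:inf,v4:inf,v5:inf,v6:inf,v7:14
step 2: dist = v0:inf,v1:inf,v2:0,v3:18,v4:inf,v5:inf,v6:inf,v7:14
step 3: dist = v0:inf,v1:inf,v2:0,v3:18,v4:inf,v5:23,v6:inf,v7:14
step 4: dist = v0:inf,v1:24,v2:0,v3:18,v4:40,v5:23,v6:inf,v7:14
step 5: dist = v0:inf,v1:24,v2:0,v3:18,v4:40,v5:23,v6:26,v7:14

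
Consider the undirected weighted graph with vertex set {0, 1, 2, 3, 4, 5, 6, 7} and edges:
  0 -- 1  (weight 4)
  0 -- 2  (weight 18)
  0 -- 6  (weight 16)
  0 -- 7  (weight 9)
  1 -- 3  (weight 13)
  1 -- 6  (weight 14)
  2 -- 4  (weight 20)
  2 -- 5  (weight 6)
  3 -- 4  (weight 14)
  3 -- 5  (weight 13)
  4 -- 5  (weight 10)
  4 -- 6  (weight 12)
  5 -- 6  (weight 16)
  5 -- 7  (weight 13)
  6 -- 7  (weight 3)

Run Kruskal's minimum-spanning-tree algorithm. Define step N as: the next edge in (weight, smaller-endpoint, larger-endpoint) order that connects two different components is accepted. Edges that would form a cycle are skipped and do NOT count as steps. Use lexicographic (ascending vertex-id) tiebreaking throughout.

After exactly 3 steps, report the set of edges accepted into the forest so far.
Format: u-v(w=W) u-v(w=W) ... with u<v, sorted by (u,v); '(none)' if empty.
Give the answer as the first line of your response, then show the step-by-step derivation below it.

0-1(w=4) 2-5(w=6) 6-7(w=3)

step 1: add edge 6-7 (w=3); MST = {6-7(w=3)}
step 2: add edge 0-1 (w=4); MST = {0-1(w=4) 6-7(w=3)}
step 3: add edge 2-5 (w=6); MST = {0-1(w=4) 2-5(w=6) 6-7(w=3)}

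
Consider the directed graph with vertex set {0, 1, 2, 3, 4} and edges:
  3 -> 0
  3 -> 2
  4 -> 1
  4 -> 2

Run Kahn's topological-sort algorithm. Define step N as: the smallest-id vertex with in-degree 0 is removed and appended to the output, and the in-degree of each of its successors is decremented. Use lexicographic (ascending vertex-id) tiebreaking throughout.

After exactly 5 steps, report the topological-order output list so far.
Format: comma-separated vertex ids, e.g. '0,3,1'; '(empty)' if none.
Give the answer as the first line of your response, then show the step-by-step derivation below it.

3,0,4,1,2

step 1: output 3; order=[3]; indeg=(0,1,1,0,0)
step 2: output 0; order=[3,0]; indeg=(0,1,1,0,0)
step 3: output 4; order=[3,0,4]; indeg=(0,0,0,0,0)
step 4: output 1; order=[3,0,4,1]; indeg=(0,0,0,0,0)
step 5: output 2; order=[3,0,4,1,2]; indeg=(0,0,0,0,0)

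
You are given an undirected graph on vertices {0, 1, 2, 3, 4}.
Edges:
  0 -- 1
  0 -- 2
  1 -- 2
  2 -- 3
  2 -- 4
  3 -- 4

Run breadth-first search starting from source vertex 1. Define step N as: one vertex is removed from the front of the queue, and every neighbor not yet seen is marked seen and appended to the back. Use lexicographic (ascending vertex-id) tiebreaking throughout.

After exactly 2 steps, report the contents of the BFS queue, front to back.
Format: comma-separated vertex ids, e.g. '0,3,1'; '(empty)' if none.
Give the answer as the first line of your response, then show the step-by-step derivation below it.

2

step 1: dequeue 1; queue=[0,2]; order=1
step 2: dequeue 0; queue=[2]; order=1,0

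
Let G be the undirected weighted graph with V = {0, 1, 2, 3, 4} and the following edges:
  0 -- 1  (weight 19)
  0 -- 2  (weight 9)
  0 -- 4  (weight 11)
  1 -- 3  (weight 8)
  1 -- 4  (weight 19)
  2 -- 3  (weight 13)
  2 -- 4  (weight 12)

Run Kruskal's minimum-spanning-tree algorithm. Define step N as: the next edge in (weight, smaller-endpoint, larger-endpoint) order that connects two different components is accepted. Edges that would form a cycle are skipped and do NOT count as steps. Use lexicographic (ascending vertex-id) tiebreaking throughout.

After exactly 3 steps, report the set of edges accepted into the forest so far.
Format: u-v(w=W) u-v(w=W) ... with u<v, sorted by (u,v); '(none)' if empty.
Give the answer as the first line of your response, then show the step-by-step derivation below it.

0-2(w=9) 0-4(w=11) 1-3(w=8)

step 1: add edge 1-3 (w=8); MST = {1-3(w=8)}
step 2: add edge 0-2 (w=9); MST = {0-2(w=9) 1-3(w=8)}
step 3: add edge 0-4 (w=11); MST = {0-2(w=9) 0-4(w=11) 1-3(w=8)}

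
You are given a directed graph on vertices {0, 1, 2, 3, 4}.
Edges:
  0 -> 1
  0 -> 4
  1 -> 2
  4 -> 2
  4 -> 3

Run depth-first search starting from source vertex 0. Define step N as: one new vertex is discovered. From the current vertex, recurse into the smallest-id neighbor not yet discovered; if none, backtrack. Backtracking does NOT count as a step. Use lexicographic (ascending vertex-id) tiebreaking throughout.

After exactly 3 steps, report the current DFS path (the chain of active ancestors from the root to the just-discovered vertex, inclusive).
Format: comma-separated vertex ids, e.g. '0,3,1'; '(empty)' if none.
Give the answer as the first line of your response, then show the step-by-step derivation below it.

0,1,2

step 1: discover 0; path=0; order=0
step 2: discover 1; path=0>1; order=0,1
step 3: discover 2; path=0>1>2; order=0,1,2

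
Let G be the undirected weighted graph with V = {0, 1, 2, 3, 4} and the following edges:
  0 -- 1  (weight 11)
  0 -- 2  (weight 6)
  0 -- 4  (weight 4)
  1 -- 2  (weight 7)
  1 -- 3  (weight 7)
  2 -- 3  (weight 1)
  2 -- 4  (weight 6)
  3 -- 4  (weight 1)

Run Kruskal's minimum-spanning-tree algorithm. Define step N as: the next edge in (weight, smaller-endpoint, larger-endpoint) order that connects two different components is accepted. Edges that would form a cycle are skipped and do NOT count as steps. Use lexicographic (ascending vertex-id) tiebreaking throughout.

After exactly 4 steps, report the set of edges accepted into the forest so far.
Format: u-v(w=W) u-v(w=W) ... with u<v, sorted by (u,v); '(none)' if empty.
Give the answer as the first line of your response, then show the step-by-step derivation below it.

0-4(w=4) 1-2(w=7) 2-3(w=1) 3-4(w=1)

step 1: add edge 2-3 (w=1); MST = {2-3(w=1)}
step 2: add edge 3-4 (w=1); MST = {2-3(w=1) 3-4(w=1)}
step 3: add edge 0-4 (w=4); MST = {0-4(w=4) 2-3(w=1) 3-4(w=1)}
step 4: add edge 1-2 (w=7); MST = {0-4(w=4) 1-2(w=7) 2-3(w=1) 3-4(w=1)}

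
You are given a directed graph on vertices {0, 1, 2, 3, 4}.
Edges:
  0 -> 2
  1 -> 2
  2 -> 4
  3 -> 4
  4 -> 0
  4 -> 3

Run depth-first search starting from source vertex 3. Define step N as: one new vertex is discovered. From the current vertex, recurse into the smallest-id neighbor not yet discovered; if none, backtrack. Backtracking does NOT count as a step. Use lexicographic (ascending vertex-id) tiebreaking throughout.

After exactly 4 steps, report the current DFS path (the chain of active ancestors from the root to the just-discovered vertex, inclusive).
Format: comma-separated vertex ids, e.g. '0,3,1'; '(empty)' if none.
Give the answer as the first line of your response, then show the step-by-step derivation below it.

3,4,0,2

step 1: discover 3; path=3; order=3
step 2: discover 4; path=3>4; order=3,4
step 3: discover 0; path=3>4>0; order=3,4,0
step 4: discover 2; path=3>4>0>2; order=3,4,0,2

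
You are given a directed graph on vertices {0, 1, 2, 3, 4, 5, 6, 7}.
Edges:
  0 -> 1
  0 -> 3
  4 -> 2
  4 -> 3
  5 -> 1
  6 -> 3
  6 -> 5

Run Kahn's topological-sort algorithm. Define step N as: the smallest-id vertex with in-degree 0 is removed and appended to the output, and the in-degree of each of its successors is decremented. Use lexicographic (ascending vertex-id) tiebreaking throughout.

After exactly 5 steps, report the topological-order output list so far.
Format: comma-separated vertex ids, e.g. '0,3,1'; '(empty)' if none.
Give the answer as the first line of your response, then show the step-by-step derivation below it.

0,4,2,6,3

step 1: output 0; order=[0]; indeg=(0,1,1,2,0,1,0,0)
step 2: output 4; order=[0,4]; indeg=(0,1,0,1,0,1,0,0)
step 3: output 2; order=[0,4,2]; indeg=(0,1,0,1,0,1,0,0)
step 4: output 6; order=[0,4,2,6]; indeg=(0,1,0,0,0,0,0,0)
step 5: output 3; order=[0,4,2,6,3]; indeg=(0,1,0,0,0,0,0,0)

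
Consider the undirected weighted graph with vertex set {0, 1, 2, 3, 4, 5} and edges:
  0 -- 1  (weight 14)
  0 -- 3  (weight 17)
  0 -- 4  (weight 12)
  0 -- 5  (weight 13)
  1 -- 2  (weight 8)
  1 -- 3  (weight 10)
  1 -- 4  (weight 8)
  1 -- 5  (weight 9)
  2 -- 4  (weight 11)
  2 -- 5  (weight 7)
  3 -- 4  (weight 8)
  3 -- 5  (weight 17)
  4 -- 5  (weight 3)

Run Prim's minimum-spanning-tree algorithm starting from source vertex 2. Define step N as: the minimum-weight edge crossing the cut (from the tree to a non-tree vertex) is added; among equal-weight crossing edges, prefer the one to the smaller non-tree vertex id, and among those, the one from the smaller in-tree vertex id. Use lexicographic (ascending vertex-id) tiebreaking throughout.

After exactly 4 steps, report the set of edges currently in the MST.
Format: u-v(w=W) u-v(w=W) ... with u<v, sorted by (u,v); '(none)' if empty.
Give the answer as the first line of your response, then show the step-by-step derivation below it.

1-2(w=8) 2-5(w=7) 3-4(w=8) 4-5(w=3)

step 1: add edge 2-5 (w=7); MST = {2-5(w=7)}
step 2: add edge 4-5 (w=3); MST = {2-5(w=7) 4-5(w=3)}
step 3: add edge 1-2 (w=8); MST = {1-2(w=8) 2-5(w=7) 4-5(w=3)}
step 4: add edge 3-4 (w=8); MST = {1-2(w=8) 2-5(w=7) 3-4(w=8) 4-5(w=3)}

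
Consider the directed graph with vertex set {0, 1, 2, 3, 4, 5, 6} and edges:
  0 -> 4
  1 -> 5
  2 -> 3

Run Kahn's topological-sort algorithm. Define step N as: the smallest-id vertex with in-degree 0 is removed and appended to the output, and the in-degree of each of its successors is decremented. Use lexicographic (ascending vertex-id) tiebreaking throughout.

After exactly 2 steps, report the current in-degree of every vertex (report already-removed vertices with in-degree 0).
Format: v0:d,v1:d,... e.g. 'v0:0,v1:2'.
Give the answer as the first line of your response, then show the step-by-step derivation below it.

v0:0,v1:0,v2:0,v3:1,v4:0,v5:0,v6:0

step 1: output 0; order=[0]; indeg=(0,0,0,1,0,1,0)
step 2: output 1; order=[0,1]; indeg=(0,0,0,1,0,0,0)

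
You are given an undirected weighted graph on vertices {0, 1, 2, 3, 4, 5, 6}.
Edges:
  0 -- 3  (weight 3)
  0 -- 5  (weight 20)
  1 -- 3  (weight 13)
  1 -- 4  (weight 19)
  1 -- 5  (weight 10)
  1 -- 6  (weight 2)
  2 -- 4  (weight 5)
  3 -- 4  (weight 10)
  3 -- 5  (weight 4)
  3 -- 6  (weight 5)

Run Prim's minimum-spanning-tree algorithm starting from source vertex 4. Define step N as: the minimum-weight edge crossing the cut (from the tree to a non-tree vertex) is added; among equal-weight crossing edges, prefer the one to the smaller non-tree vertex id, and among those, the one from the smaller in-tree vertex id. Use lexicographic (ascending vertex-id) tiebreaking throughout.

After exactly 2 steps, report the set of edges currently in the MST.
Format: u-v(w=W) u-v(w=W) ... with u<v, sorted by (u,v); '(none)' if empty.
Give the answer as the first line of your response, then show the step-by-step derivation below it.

2-4(w=5) 3-4(w=10)

step 1: add edge 2-4 (w=5); MST = {2-4(w=5)}
step 2: add edge 3-4 (w=10); MST = {2-4(w=5) 3-4(w=10)}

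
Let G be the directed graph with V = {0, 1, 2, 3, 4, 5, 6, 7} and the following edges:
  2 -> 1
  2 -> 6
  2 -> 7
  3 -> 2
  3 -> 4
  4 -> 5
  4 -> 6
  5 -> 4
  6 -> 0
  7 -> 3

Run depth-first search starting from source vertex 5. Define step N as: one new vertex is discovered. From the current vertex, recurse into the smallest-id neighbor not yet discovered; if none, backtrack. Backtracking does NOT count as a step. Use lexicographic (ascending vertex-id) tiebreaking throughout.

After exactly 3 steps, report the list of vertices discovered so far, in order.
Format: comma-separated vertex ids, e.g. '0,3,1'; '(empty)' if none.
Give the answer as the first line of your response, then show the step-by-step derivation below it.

5,4,6

step 1: discover 5; path=5; order=5
step 2: discover 4; path=5>4; order=5,4
step 3: discover 6; path=5>4>6; order=5,4,6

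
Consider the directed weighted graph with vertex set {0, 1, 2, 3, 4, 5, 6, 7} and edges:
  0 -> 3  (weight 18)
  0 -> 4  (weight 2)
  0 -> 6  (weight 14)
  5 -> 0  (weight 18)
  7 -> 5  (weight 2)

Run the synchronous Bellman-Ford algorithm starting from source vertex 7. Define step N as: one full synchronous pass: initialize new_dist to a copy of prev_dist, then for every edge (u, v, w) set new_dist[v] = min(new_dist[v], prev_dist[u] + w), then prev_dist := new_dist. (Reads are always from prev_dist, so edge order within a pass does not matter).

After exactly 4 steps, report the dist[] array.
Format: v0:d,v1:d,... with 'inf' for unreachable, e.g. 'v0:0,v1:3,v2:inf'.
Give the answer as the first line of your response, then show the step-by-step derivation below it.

v0:20,v1:inf,v2:inf,v3:38,v4:22,v5:2,v6:34,v7:0

step 1: dist = v0:inf,v1:inf,v2:inf,v3:inf,v4:inf,v5:2,v6:inf,v7:0
step 2: dist = v0:20,v1:inf,v2:inf,v3:inf,v4:inf,v5:2,v6:inf,v7:0
step 3: dist = v0:20,v1:inf,v2:inf,v3:38,v4:22,v5:2,v6:34,v7:0
step 4: dist = v0:20,v1:inf,v2:inf,v3:38,v4:22,v5:2,v6:34,v7:0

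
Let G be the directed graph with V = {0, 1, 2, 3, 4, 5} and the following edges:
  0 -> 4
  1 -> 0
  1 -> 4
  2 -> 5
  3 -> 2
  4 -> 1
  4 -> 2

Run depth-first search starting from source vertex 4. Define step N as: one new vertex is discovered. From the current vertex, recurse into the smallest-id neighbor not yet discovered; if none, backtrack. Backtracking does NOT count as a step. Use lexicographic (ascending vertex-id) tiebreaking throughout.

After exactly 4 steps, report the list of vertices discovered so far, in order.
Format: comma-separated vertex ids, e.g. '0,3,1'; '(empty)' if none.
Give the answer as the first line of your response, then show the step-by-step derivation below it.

4,1,0,2

step 1: discover 4; path=4; order=4
step 2: discover 1; path=4>1; order=4,1
step 3: discover 0; path=4>1>0; order=4,1,0
step 4: discover 2; path=4>2; order=4,1,0,2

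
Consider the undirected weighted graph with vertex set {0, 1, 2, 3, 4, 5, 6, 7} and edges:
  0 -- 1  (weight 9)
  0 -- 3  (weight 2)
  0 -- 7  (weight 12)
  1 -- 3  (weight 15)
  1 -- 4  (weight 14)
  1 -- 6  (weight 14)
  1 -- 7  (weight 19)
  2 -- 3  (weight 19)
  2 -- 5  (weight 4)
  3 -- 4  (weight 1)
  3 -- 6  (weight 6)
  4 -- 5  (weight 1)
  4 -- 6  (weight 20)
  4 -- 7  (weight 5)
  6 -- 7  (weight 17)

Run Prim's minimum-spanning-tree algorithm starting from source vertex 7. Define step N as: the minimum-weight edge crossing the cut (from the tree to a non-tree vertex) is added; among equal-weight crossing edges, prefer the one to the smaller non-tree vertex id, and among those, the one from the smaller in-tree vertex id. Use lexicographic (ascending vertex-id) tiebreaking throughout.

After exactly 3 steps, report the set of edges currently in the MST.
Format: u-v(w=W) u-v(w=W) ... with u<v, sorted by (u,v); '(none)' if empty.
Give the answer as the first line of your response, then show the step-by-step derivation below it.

3-4(w=1) 4-5(w=1) 4-7(w=5)

step 1: add edge 4-7 (w=5); MST = {4-7(w=5)}
step 2: add edge 3-4 (w=1); MST = {3-4(w=1) 4-7(w=5)}
step 3: add edge 4-5 (w=1); MST = {3-4(w=1) 4-5(w=1) 4-7(w=5)}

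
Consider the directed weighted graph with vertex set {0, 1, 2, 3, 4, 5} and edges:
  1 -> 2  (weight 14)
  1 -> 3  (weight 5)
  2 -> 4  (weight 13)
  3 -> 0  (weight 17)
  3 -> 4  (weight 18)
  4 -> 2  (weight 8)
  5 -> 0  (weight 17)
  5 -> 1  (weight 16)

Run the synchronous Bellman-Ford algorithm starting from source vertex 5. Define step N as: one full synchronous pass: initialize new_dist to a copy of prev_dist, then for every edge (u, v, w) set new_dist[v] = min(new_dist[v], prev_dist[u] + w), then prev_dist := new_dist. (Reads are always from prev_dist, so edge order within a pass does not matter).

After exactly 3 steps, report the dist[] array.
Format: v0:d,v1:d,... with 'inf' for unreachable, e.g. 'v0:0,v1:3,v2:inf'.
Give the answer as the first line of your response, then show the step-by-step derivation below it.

v0:17,v1:16,v2:30,v3:21,v4:39,v5:0

step 1: dist = v0:17,v1:16,v2:inf,v3:inf,v4:inf,v5:0
step 2: dist = v0:17,v1:16,v2:30,v3:21,v4:inf,v5:0
step 3: dist = v0:17,v1:16,v2:30,v3:21,v4:39,v5:0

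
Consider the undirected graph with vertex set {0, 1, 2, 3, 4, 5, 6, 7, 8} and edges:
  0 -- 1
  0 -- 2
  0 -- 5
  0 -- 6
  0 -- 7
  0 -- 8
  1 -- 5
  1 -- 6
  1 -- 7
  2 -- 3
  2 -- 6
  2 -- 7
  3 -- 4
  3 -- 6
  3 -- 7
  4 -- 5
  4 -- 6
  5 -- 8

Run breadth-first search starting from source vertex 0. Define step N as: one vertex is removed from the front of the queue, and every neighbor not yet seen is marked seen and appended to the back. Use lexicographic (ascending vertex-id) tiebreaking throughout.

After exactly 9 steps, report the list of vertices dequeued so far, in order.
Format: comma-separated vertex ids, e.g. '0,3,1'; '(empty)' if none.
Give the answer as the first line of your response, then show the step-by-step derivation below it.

0,1,2,5,6,7,8,3,4

step 1: dequeue 0; queue=[1,2,5,6,7,8]; order=0
step 2: dequeue 1; queue=[2,5,6,7,8]; order=0,1
step 3: dequeue 2; queue=[5,6,7,8,3]; order=0,1,2
step 4: dequeue 5; queue=[6,7,8,3,4]; order=0,1,2,5
step 5: dequeue 6; queue=[7,8,3,4]; order=0,1,2,5,6
step 6: dequeue 7; queue=[8,3,4]; order=0,1,2,5,6,7
step 7: dequeue 8; queue=[3,4]; order=0,1,2,5,6,7,8
step 8: dequeue 3; queue=[4]; order=0,1,2,5,6,7,8,3
step 9: dequeue 4; queue=[(empty)]; order=0,1,2,5,6,7,8,3,4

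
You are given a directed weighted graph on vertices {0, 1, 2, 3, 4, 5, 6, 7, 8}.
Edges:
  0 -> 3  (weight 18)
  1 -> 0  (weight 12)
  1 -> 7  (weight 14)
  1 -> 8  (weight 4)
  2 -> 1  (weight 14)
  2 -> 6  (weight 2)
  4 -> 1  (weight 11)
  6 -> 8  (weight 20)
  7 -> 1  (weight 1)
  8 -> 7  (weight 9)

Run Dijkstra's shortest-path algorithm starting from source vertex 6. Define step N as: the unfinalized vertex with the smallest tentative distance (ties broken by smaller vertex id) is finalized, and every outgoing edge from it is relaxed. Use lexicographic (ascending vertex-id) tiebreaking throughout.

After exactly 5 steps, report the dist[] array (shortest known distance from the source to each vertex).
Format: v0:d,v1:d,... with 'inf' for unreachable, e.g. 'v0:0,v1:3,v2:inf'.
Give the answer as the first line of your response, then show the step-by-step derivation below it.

v0:42,v1:30,v2:inf,v3:60,v4:inf,v5:inf,v6:0,v7:29,v8:20

step 1: dist = v0:inf,v1:inf,v2:inf,v3:inf,v4:inf,v5:inf,v6:0,v7:inf,v8:20
step 2: dist = v0:inf,v1:inf,v2:inf,v3:inf,v4:inf,v5:inf,v6:0,v7:29,v8:20
step 3: dist = v0:inf,v1:30,v2:inf,v3:inf,v4:inf,v5:inf,v6:0,v7:29,v8:20
step 4: dist = v0:42,v1:30,v2:inf,v3:inf,v4:inf,v5:inf,v6:0,v7:29,v8:20
step 5: dist = v0:42,v1:30,v2:inf,v3:60,v4:inf,v5:inf,v6:0,v7:29,v8:20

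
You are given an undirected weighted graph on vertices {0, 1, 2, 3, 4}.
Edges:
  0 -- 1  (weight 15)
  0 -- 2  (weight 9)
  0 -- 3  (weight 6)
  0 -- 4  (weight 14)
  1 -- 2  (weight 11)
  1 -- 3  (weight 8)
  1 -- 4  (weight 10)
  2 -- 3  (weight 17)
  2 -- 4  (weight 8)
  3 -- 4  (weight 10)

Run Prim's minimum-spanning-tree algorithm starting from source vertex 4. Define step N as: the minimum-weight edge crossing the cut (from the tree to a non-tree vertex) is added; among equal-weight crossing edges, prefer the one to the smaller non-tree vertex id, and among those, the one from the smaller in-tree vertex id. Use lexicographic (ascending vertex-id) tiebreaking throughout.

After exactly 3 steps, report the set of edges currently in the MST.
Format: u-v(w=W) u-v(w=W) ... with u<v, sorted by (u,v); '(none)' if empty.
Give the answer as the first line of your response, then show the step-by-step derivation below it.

0-2(w=9) 0-3(w=6) 2-4(w=8)

step 1: add edge 2-4 (w=8); MST = {2-4(w=8)}
step 2: add edge 0-2 (w=9); MST = {0-2(w=9) 2-4(w=8)}
step 3: add edge 0-3 (w=6); MST = {0-2(w=9) 0-3(w=6) 2-4(w=8)}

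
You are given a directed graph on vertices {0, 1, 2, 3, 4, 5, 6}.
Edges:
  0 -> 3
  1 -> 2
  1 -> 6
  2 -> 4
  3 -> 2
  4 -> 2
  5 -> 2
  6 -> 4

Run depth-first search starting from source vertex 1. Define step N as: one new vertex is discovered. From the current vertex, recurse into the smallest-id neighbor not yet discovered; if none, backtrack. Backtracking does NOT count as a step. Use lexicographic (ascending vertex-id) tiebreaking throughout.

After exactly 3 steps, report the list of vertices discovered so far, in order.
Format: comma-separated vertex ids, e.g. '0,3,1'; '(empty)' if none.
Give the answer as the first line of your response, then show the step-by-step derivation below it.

1,2,4

step 1: discover 1; path=1; order=1
step 2: discover 2; path=1>2; order=1,2
step 3: discover 4; path=1>2>4; order=1,2,4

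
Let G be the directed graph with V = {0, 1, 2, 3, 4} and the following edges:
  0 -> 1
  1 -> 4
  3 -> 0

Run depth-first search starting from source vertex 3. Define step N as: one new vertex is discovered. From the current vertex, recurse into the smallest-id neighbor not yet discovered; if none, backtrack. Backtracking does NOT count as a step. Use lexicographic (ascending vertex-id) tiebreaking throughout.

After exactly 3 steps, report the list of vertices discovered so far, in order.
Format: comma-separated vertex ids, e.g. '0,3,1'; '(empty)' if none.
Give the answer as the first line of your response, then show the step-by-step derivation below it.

3,0,1

step 1: discover 3; path=3; order=3
step 2: discover 0; path=3>0; order=3,0
step 3: discover 1; path=3>0>1; order=3,0,1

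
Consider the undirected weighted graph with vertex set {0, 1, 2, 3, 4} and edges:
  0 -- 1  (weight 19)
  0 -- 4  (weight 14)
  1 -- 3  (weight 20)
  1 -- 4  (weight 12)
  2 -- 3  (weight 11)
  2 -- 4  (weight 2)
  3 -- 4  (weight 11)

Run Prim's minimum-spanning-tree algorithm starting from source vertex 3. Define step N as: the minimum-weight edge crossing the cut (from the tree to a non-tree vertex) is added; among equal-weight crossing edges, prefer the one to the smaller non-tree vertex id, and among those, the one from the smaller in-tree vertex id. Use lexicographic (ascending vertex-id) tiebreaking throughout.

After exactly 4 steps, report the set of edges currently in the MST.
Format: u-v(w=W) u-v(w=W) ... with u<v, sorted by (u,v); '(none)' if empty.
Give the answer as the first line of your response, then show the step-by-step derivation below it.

0-4(w=14) 1-4(w=12) 2-3(w=11) 2-4(w=2)

step 1: add edge 2-3 (w=11); MST = {2-3(w=11)}
step 2: add edge 2-4 (w=2); MST = {2-3(w=11) 2-4(w=2)}
step 3: add edge 1-4 (w=12); MST = {1-4(w=12) 2-3(w=11) 2-4(w=2)}
step 4: add edge 0-4 (w=14); MST = {0-4(w=14) 1-4(w=12) 2-3(w=11) 2-4(w=2)}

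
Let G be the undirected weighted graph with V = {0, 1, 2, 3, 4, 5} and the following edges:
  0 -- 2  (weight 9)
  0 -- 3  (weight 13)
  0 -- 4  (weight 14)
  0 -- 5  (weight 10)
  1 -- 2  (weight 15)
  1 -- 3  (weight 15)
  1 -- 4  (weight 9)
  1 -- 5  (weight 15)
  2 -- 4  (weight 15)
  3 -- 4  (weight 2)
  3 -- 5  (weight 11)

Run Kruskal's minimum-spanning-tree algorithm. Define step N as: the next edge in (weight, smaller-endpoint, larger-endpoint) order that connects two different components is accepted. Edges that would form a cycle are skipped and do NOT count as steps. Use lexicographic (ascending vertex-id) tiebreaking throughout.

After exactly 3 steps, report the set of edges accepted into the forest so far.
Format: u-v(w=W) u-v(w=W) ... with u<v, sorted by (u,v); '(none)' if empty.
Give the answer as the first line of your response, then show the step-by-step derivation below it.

0-2(w=9) 1-4(w=9) 3-4(w=2)

step 1: add edge 3-4 (w=2); MST = {3-4(w=2)}
step 2: add edge 0-2 (w=9); MST = {0-2(w=9) 3-4(w=2)}
step 3: add edge 1-4 (w=9); MST = {0-2(w=9) 1-4(w=9) 3-4(w=2)}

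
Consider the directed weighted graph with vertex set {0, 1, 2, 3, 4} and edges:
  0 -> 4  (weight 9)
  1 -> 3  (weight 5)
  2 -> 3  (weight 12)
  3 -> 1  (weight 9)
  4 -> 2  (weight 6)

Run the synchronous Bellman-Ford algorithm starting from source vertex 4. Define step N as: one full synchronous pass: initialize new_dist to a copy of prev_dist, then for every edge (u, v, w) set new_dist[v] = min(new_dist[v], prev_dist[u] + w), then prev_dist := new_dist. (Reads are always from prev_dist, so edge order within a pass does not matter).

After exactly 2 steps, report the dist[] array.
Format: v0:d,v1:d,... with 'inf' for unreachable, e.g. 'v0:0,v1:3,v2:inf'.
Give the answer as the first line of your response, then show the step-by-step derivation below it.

v0:inf,v1:inf,v2:6,v3:18,v4:0

step 1: dist = v0:inf,v1:inf,v2:6,v3:inf,v4:0
step 2: dist = v0:inf,v1:inf,v2:6,v3:18,v4:0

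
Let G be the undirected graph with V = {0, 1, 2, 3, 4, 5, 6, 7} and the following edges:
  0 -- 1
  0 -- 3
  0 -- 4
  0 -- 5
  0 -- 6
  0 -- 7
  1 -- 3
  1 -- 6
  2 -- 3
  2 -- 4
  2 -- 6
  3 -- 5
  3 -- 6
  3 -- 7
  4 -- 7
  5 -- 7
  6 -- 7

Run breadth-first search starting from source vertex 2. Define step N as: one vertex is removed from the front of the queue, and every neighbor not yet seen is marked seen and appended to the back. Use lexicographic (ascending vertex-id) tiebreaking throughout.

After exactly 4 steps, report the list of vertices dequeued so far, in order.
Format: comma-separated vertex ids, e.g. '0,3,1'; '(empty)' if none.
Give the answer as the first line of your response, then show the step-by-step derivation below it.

2,3,4,6

step 1: dequeue 2; queue=[3,4,6]; order=2
step 2: dequeue 3; queue=[4,6,0,1,5,7]; order=2,3
step 3: dequeue 4; queue=[6,0,1,5,7]; order=2,3,4
step 4: dequeue 6; queue=[0,1,5,7]; order=2,3,4,6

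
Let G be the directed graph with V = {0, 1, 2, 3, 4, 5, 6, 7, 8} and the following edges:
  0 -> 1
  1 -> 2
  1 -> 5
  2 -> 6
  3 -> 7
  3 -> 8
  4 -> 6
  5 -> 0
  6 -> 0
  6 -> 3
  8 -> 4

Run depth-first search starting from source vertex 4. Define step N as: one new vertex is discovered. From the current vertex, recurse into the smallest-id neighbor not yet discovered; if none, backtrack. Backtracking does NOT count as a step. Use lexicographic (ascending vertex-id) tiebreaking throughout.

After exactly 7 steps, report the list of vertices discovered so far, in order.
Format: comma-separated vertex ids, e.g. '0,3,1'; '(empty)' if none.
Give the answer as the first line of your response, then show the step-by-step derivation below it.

4,6,0,1,2,5,3

step 1: discover 4; path=4; order=4
step 2: discover 6; path=4>6; order=4,6
step 3: discover 0; path=4>6>0; order=4,6,0
step 4: discover 1; path=4>6>0>1; order=4,6,0,1
step 5: discover 2; path=4>6>0>1>2; order=4,6,0,1,2
step 6: discover 5; path=4>6>0>1>5; order=4,6,0,1,2,5
step 7: discover 3; path=4>6>3; order=4,6,0,1,2,5,3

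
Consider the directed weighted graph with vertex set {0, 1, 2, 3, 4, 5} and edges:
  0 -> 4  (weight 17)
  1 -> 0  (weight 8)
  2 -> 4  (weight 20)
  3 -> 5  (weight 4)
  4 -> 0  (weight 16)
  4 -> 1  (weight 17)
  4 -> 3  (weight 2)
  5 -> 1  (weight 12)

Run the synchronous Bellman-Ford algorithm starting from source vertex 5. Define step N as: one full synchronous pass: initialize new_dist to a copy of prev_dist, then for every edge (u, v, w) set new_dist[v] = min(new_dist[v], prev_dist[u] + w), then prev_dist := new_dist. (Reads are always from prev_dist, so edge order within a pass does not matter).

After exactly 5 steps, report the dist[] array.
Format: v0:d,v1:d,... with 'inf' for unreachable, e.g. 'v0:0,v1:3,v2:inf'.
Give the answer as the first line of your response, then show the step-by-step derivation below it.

v0:20,v1:12,v2:inf,v3:39,v4:37,v5:0

step 1: dist = v0:inf,v1:12,v2:inf,v3:inf,v4:inf,v5:0
step 2: dist = v0:20,v1:12,v2:inf,v3:inf,v4:inf,v5:0
step 3: dist = v0:20,v1:12,v2:inf,v3:inf,v4:37,v5:0
step 4: dist = v0:20,v1:12,v2:inf,v3:39,v4:37,v5:0
step 5: dist = v0:20,v1:12,v2:inf,v3:39,v4:37,v5:0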